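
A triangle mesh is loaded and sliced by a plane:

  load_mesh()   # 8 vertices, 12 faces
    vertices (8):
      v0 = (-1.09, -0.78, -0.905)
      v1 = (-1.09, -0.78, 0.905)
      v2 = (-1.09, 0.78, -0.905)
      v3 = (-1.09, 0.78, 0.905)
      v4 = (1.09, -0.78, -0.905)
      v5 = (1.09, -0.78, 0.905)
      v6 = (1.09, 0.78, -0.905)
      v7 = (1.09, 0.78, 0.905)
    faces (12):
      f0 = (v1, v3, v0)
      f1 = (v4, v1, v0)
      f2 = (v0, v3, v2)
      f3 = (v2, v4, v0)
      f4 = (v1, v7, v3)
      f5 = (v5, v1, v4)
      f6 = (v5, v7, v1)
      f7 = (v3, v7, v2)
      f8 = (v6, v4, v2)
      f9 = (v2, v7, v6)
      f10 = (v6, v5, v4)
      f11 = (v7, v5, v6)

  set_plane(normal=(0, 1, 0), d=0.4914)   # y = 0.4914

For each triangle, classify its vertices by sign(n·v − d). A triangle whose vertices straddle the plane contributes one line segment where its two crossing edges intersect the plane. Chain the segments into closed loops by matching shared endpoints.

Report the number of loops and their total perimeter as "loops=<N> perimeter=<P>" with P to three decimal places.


loops=1 perimeter=7.980

Straddling triangles (8 of 12):
  (v1,v3,v0) [-+-] → (-1.09, 0.4914, 0.905)–(-1.09, 0.4914, 0.57015)  len=0.3348
  (v0,v3,v2) [-++] → (-1.09, 0.4914, 0.57015)–(-1.09, 0.4914, -0.905)  len=1.4752
  (v2,v4,v0) [+--] → (-0.6867, 0.4914, -0.905)–(-1.09, 0.4914, -0.905)  len=0.4033
  (v1,v7,v3) [-++] → (0.6867, 0.4914, 0.905)–(-1.09, 0.4914, 0.905)  len=1.7767
  (v5,v7,v1) [-+-] → (1.09, 0.4914, 0.905)–(0.6867, 0.4914, 0.905)  len=0.4033
  (v6,v4,v2) [+-+] → (1.09, 0.4914, -0.905)–(-0.6867, 0.4914, -0.905)  len=1.7767
  (v6,v5,v4) [+--] → (1.09, 0.4914, -0.57015)–(1.09, 0.4914, -0.905)  len=0.3348
  (v7,v5,v6) [+-+] → (1.09, 0.4914, 0.905)–(1.09, 0.4914, -0.57015)  len=1.4752

Chained into 1 loop(s):
  loop 1: 8 segments, perimeter = 7.9800
Total perimeter = 7.980


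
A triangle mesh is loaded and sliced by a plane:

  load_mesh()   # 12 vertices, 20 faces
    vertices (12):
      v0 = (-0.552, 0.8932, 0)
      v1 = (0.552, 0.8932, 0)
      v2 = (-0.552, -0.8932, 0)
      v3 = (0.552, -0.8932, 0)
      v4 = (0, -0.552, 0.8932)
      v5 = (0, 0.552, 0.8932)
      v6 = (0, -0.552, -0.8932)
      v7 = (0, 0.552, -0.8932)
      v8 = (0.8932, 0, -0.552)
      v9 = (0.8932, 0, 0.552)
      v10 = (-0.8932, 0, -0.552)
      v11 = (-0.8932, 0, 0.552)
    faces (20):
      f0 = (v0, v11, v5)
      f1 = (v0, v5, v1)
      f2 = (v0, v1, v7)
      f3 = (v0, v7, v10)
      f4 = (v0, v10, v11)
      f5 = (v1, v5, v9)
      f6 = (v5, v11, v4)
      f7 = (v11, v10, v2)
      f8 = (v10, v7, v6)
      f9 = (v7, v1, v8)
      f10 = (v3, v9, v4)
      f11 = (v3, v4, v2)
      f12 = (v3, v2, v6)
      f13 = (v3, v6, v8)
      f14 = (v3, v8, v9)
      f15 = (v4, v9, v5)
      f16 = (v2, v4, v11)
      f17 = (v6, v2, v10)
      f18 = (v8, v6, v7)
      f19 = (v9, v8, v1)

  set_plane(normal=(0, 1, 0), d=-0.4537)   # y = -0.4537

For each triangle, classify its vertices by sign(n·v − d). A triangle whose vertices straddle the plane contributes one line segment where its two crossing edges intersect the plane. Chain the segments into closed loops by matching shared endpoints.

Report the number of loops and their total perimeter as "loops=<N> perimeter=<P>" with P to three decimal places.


loops=1 perimeter=4.940

Straddling triangles (10 of 20):
  (v5,v11,v4) [++-] → (-0.159061, -0.4537, 0.832439)–(0, -0.4537, 0.8932)  len=0.1703
  (v11,v10,v2) [++-] → (-0.719888, -0.4537, -0.271612)–(-0.719888, -0.4537, 0.271612)  len=0.5432
  (v10,v7,v6) [++-] → (0, -0.4537, -0.8932)–(-0.159061, -0.4537, -0.832439)  len=0.1703
  (v3,v9,v4) [-+-] → (0.719888, -0.4537, 0.271612)–(0.159061, -0.4537, 0.832439)  len=0.7931
  (v3,v6,v8) [--+] → (0.159061, -0.4537, -0.832439)–(0.719888, -0.4537, -0.271612)  len=0.7931
  (v3,v8,v9) [-++] → (0.719888, -0.4537, -0.271612)–(0.719888, -0.4537, 0.271612)  len=0.5432
  (v4,v9,v5) [-++] → (0.159061, -0.4537, 0.832439)–(0, -0.4537, 0.8932)  len=0.1703
  (v2,v4,v11) [--+] → (-0.159061, -0.4537, 0.832439)–(-0.719888, -0.4537, 0.271612)  len=0.7931
  (v6,v2,v10) [--+] → (-0.719888, -0.4537, -0.271612)–(-0.159061, -0.4537, -0.832439)  len=0.7931
  (v8,v6,v7) [+-+] → (0.159061, -0.4537, -0.832439)–(0, -0.4537, -0.8932)  len=0.1703

Chained into 1 loop(s):
  loop 1: 10 segments, perimeter = 4.9400
Total perimeter = 4.940


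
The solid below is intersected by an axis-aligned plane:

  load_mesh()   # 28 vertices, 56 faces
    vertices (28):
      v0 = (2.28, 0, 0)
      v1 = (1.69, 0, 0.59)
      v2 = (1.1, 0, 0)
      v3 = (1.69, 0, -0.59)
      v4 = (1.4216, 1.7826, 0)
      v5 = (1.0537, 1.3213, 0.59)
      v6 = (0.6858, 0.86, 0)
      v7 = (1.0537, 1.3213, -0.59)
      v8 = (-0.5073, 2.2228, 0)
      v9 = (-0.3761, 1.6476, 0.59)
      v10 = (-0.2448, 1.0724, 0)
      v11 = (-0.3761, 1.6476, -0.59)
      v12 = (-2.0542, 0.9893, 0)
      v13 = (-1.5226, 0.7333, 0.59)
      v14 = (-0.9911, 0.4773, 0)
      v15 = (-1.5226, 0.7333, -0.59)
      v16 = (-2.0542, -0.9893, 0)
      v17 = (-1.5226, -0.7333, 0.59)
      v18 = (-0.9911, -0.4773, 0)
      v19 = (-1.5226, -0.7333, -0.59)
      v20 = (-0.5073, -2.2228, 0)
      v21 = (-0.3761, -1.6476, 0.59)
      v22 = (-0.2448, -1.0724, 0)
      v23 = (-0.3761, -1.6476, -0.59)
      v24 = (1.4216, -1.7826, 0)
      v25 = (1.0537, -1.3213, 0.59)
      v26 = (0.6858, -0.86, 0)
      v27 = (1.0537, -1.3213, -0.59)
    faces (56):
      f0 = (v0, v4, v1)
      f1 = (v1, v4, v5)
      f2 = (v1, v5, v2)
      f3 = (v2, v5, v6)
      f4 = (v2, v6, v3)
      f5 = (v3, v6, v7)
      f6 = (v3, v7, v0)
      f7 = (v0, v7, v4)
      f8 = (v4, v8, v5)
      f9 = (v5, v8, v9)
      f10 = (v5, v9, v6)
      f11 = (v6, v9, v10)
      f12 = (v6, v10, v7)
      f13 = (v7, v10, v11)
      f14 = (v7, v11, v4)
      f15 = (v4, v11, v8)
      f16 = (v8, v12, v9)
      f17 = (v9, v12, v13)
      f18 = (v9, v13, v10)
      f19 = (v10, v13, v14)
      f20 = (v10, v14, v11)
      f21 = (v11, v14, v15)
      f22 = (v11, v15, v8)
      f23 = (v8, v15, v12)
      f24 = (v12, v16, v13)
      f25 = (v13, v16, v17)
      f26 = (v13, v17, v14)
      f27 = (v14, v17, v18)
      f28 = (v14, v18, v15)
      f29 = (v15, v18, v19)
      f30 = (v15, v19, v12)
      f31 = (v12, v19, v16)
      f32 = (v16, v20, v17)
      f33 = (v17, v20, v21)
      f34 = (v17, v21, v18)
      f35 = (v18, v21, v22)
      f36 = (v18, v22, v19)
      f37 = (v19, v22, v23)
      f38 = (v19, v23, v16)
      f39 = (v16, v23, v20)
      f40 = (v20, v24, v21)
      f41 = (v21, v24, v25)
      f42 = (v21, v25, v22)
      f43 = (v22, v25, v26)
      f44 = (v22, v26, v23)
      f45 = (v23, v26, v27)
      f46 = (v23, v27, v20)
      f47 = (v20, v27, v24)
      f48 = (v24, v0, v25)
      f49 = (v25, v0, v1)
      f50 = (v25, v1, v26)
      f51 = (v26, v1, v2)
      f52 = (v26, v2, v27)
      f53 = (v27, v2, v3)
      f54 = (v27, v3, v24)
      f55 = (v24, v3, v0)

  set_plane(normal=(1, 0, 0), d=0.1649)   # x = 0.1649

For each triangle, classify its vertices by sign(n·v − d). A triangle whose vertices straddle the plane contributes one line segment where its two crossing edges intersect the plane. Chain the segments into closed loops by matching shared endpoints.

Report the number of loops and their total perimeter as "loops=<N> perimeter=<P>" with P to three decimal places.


Straddling triangles (16 of 56):
  (v4,v8,v5) [+-+] → (0.1649, 2.0694, 0)–(0.1649, 1.83459, 0.254067)  len=0.3459
  (v5,v8,v9) [+--] → (0.1649, 1.83459, 0.254067)–(0.1649, 1.52414, 0.59)  len=0.4574
  (v5,v9,v6) [+-+] → (0.1649, 1.52414, 0.59)–(0.1649, 1.24635, 0.289416)  len=0.4093
  (v6,v9,v10) [+--] → (0.1649, 1.24635, 0.289416)–(0.1649, 0.97889, 0)  len=0.3941
  (v6,v10,v7) [+-+] → (0.1649, 0.97889, 0)–(0.1649, 1.15093, -0.186156)  len=0.2535
  (v7,v10,v11) [+--] → (0.1649, 1.15093, -0.186156)–(0.1649, 1.52414, -0.59)  len=0.5499
  (v7,v11,v4) [+-+] → (0.1649, 1.52414, -0.59)–(0.1649, 1.68823, -0.412445)  len=0.2418
  (v4,v11,v8) [+--] → (0.1649, 1.68823, -0.412445)–(0.1649, 2.0694, 0)  len=0.5616
  (v20,v24,v21) [-+-] → (0.1649, -2.0694, 0)–(0.1649, -1.68823, 0.412445)  len=0.5616
  (v21,v24,v25) [-++] → (0.1649, -1.68823, 0.412445)–(0.1649, -1.52414, 0.59)  len=0.2418
  (v21,v25,v22) [-+-] → (0.1649, -1.52414, 0.59)–(0.1649, -1.15093, 0.186156)  len=0.5499
  (v22,v25,v26) [-++] → (0.1649, -1.15093, 0.186156)–(0.1649, -0.97889, 0)  len=0.2535
  (v22,v26,v23) [-+-] → (0.1649, -0.97889, 0)–(0.1649, -1.24635, -0.289416)  len=0.3941
  (v23,v26,v27) [-++] → (0.1649, -1.24635, -0.289416)–(0.1649, -1.52414, -0.59)  len=0.4093
  (v23,v27,v20) [-+-] → (0.1649, -1.52414, -0.59)–(0.1649, -1.83459, -0.254067)  len=0.4574
  (v20,v27,v24) [-++] → (0.1649, -1.83459, -0.254067)–(0.1649, -2.0694, 0)  len=0.3459

Chained into 2 loop(s):
  loop 1: 8 segments, perimeter = 3.2135
  loop 2: 8 segments, perimeter = 3.2135
Total perimeter = 6.427

loops=2 perimeter=6.427


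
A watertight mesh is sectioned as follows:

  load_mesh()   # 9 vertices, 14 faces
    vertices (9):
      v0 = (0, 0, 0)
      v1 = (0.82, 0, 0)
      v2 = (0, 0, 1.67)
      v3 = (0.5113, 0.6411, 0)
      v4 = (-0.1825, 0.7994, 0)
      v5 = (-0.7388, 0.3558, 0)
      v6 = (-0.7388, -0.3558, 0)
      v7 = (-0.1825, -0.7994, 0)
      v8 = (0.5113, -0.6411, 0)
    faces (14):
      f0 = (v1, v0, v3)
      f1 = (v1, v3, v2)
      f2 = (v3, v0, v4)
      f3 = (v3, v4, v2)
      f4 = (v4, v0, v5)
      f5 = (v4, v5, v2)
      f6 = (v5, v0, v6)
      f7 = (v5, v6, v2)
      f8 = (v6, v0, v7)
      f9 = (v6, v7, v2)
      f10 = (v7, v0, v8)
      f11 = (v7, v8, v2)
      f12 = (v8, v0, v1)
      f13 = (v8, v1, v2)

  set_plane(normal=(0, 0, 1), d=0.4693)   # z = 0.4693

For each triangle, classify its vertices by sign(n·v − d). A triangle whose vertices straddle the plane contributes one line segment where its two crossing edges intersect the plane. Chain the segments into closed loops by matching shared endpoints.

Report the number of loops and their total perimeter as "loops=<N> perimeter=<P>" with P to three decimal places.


Straddling triangles (7 of 14):
  (v1,v3,v2) [--+] → (0.367616, 0.460939, 0.4693)–(0.589565, 0, 0.4693)  len=0.5116
  (v3,v4,v2) [--+] → (-0.131214, 0.574754, 0.4693)–(0.367616, 0.460939, 0.4693)  len=0.5116
  (v4,v5,v2) [--+] → (-0.531184, 0.255814, 0.4693)–(-0.131214, 0.574754, 0.4693)  len=0.5116
  (v5,v6,v2) [--+] → (-0.531184, -0.255814, 0.4693)–(-0.531184, 0.255814, 0.4693)  len=0.5116
  (v6,v7,v2) [--+] → (-0.131214, -0.574754, 0.4693)–(-0.531184, -0.255814, 0.4693)  len=0.5116
  (v7,v8,v2) [--+] → (0.367616, -0.460939, 0.4693)–(-0.131214, -0.574754, 0.4693)  len=0.5116
  (v8,v1,v2) [--+] → (0.589565, 0, 0.4693)–(0.367616, -0.460939, 0.4693)  len=0.5116

Chained into 1 loop(s):
  loop 1: 7 segments, perimeter = 3.5812
Total perimeter = 3.581

loops=1 perimeter=3.581


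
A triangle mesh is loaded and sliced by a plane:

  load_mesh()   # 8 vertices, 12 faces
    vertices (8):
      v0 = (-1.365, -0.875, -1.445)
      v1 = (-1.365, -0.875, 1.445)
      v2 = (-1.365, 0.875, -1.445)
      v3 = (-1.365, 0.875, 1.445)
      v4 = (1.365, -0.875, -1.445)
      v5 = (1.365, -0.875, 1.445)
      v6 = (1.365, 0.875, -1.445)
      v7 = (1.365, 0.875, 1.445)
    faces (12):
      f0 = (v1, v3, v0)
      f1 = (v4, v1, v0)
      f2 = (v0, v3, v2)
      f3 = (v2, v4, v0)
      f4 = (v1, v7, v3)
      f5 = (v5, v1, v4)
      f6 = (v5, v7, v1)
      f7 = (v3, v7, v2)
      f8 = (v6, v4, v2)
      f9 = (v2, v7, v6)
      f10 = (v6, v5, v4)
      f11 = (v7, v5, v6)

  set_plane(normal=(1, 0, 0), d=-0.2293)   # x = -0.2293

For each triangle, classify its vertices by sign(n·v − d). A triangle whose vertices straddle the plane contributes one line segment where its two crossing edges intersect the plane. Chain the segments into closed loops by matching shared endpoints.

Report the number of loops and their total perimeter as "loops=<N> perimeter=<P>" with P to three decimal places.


loops=1 perimeter=9.280

Straddling triangles (8 of 12):
  (v4,v1,v0) [+--] → (-0.2293, -0.875, 0.242739)–(-0.2293, -0.875, -1.445)  len=1.6877
  (v2,v4,v0) [-+-] → (-0.2293, 0.146987, -1.445)–(-0.2293, -0.875, -1.445)  len=1.0220
  (v1,v7,v3) [-+-] → (-0.2293, -0.146987, 1.445)–(-0.2293, 0.875, 1.445)  len=1.0220
  (v5,v1,v4) [+-+] → (-0.2293, -0.875, 1.445)–(-0.2293, -0.875, 0.242739)  len=1.2023
  (v5,v7,v1) [++-] → (-0.2293, -0.146987, 1.445)–(-0.2293, -0.875, 1.445)  len=0.7280
  (v3,v7,v2) [-+-] → (-0.2293, 0.875, 1.445)–(-0.2293, 0.875, -0.242739)  len=1.6877
  (v6,v4,v2) [++-] → (-0.2293, 0.146987, -1.445)–(-0.2293, 0.875, -1.445)  len=0.7280
  (v2,v7,v6) [-++] → (-0.2293, 0.875, -0.242739)–(-0.2293, 0.875, -1.445)  len=1.2023

Chained into 1 loop(s):
  loop 1: 8 segments, perimeter = 9.2800
Total perimeter = 9.280


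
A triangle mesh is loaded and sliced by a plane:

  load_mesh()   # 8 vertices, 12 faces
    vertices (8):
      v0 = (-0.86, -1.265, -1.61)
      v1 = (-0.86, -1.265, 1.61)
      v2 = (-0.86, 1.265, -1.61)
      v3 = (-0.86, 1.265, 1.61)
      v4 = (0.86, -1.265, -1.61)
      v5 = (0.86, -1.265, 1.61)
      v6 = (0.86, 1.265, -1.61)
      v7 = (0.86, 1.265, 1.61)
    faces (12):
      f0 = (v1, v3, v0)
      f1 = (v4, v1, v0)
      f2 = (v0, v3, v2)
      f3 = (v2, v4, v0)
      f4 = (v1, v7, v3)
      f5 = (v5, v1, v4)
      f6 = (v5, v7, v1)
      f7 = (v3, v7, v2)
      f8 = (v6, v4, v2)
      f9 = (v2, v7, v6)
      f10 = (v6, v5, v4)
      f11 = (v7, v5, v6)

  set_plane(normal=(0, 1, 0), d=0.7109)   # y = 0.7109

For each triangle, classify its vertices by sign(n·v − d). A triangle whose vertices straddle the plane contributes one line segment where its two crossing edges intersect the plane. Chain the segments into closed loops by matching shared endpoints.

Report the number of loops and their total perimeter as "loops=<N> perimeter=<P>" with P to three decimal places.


Straddling triangles (8 of 12):
  (v1,v3,v0) [-+-] → (-0.86, 0.7109, 1.61)–(-0.86, 0.7109, 0.904782)  len=0.7052
  (v0,v3,v2) [-++] → (-0.86, 0.7109, 0.904782)–(-0.86, 0.7109, -1.61)  len=2.5148
  (v2,v4,v0) [+--] → (-0.4833, 0.7109, -1.61)–(-0.86, 0.7109, -1.61)  len=0.3767
  (v1,v7,v3) [-++] → (0.4833, 0.7109, 1.61)–(-0.86, 0.7109, 1.61)  len=1.3433
  (v5,v7,v1) [-+-] → (0.86, 0.7109, 1.61)–(0.4833, 0.7109, 1.61)  len=0.3767
  (v6,v4,v2) [+-+] → (0.86, 0.7109, -1.61)–(-0.4833, 0.7109, -1.61)  len=1.3433
  (v6,v5,v4) [+--] → (0.86, 0.7109, -0.904782)–(0.86, 0.7109, -1.61)  len=0.7052
  (v7,v5,v6) [+-+] → (0.86, 0.7109, 1.61)–(0.86, 0.7109, -0.904782)  len=2.5148

Chained into 1 loop(s):
  loop 1: 8 segments, perimeter = 9.8800
Total perimeter = 9.880

loops=1 perimeter=9.880


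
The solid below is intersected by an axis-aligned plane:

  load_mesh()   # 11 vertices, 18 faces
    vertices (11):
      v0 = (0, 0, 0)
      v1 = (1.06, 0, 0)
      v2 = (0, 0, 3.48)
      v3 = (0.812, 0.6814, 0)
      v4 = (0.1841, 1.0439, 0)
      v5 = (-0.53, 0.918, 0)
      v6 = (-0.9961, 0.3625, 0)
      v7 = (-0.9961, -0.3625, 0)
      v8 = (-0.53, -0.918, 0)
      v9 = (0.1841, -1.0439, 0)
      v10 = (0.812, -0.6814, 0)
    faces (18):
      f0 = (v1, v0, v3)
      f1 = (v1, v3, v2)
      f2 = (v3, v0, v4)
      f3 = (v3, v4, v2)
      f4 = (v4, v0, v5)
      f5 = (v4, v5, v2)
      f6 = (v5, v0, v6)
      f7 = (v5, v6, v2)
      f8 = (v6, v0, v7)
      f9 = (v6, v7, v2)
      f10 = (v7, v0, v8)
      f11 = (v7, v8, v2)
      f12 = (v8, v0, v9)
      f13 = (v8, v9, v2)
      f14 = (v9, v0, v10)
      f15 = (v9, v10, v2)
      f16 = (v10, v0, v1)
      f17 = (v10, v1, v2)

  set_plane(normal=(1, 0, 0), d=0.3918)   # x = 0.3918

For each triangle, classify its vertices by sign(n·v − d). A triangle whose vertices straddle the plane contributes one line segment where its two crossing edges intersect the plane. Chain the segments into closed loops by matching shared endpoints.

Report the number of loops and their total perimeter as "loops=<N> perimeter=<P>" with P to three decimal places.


Straddling triangles (8 of 18):
  (v1,v0,v3) [+-+] → (0.3918, 0, 0)–(0.3918, 0.328784, 0)  len=0.3288
  (v1,v3,v2) [++-] → (0.3918, 0.328784, 1.80086)–(0.3918, 0, 2.19371)  len=0.5123
  (v3,v0,v4) [+--] → (0.3918, 0.328784, 0)–(0.3918, 0.92399, 0)  len=0.5952
  (v3,v4,v2) [+--] → (0.3918, 0.92399, 0)–(0.3918, 0.328784, 1.80086)  len=1.8967
  (v9,v0,v10) [--+] → (0.3918, -0.328784, 0)–(0.3918, -0.92399, 0)  len=0.5952
  (v9,v10,v2) [-+-] → (0.3918, -0.92399, 0)–(0.3918, -0.328784, 1.80086)  len=1.8967
  (v10,v0,v1) [+-+] → (0.3918, -0.328784, 0)–(0.3918, 0, 0)  len=0.3288
  (v10,v1,v2) [++-] → (0.3918, 0, 2.19371)–(0.3918, -0.328784, 1.80086)  len=0.5123

Chained into 1 loop(s):
  loop 1: 8 segments, perimeter = 6.6659
Total perimeter = 6.666

loops=1 perimeter=6.666


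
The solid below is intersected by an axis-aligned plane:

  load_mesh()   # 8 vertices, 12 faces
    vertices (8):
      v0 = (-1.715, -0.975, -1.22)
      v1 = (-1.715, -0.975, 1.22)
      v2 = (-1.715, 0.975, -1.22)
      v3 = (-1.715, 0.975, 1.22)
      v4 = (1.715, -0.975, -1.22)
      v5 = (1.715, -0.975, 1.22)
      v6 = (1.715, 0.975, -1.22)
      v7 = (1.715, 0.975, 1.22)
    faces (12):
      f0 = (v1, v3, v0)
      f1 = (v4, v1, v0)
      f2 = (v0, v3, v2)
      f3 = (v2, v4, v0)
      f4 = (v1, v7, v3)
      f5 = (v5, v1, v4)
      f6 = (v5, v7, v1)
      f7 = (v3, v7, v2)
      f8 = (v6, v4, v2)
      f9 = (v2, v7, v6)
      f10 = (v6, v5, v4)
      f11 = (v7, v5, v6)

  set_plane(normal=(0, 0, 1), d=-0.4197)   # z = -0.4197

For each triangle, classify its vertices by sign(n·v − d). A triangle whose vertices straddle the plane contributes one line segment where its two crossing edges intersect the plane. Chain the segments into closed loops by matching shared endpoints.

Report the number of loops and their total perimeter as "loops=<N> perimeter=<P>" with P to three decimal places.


loops=1 perimeter=10.760

Straddling triangles (8 of 12):
  (v1,v3,v0) [++-] → (-1.715, -0.335416, -0.4197)–(-1.715, -0.975, -0.4197)  len=0.6396
  (v4,v1,v0) [-+-] → (0.589988, -0.975, -0.4197)–(-1.715, -0.975, -0.4197)  len=2.3050
  (v0,v3,v2) [-+-] → (-1.715, -0.335416, -0.4197)–(-1.715, 0.975, -0.4197)  len=1.3104
  (v5,v1,v4) [++-] → (0.589988, -0.975, -0.4197)–(1.715, -0.975, -0.4197)  len=1.1250
  (v3,v7,v2) [++-] → (-0.589988, 0.975, -0.4197)–(-1.715, 0.975, -0.4197)  len=1.1250
  (v2,v7,v6) [-+-] → (-0.589988, 0.975, -0.4197)–(1.715, 0.975, -0.4197)  len=2.3050
  (v6,v5,v4) [-+-] → (1.715, 0.335416, -0.4197)–(1.715, -0.975, -0.4197)  len=1.3104
  (v7,v5,v6) [++-] → (1.715, 0.335416, -0.4197)–(1.715, 0.975, -0.4197)  len=0.6396

Chained into 1 loop(s):
  loop 1: 8 segments, perimeter = 10.7600
Total perimeter = 10.760


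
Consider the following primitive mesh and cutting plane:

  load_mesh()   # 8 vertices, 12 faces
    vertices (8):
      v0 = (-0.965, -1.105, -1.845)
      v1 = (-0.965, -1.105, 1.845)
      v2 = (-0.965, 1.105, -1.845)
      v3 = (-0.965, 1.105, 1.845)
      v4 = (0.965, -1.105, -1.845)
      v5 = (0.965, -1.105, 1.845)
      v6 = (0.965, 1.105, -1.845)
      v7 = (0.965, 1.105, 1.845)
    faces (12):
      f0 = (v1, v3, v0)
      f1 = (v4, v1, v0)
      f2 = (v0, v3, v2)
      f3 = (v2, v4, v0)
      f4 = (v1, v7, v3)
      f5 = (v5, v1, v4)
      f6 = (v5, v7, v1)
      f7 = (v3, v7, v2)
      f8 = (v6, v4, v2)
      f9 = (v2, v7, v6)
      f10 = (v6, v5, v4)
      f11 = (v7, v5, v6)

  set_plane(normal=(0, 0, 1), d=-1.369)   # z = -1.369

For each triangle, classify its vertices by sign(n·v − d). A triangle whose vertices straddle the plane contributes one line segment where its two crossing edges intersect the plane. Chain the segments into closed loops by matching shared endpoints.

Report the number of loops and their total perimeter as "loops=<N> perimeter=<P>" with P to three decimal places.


loops=1 perimeter=8.280

Straddling triangles (8 of 12):
  (v1,v3,v0) [++-] → (-0.965, -0.819916, -1.369)–(-0.965, -1.105, -1.369)  len=0.2851
  (v4,v1,v0) [-+-] → (0.716035, -1.105, -1.369)–(-0.965, -1.105, -1.369)  len=1.6810
  (v0,v3,v2) [-+-] → (-0.965, -0.819916, -1.369)–(-0.965, 1.105, -1.369)  len=1.9249
  (v5,v1,v4) [++-] → (0.716035, -1.105, -1.369)–(0.965, -1.105, -1.369)  len=0.2490
  (v3,v7,v2) [++-] → (-0.716035, 1.105, -1.369)–(-0.965, 1.105, -1.369)  len=0.2490
  (v2,v7,v6) [-+-] → (-0.716035, 1.105, -1.369)–(0.965, 1.105, -1.369)  len=1.6810
  (v6,v5,v4) [-+-] → (0.965, 0.819916, -1.369)–(0.965, -1.105, -1.369)  len=1.9249
  (v7,v5,v6) [++-] → (0.965, 0.819916, -1.369)–(0.965, 1.105, -1.369)  len=0.2851

Chained into 1 loop(s):
  loop 1: 8 segments, perimeter = 8.2800
Total perimeter = 8.280


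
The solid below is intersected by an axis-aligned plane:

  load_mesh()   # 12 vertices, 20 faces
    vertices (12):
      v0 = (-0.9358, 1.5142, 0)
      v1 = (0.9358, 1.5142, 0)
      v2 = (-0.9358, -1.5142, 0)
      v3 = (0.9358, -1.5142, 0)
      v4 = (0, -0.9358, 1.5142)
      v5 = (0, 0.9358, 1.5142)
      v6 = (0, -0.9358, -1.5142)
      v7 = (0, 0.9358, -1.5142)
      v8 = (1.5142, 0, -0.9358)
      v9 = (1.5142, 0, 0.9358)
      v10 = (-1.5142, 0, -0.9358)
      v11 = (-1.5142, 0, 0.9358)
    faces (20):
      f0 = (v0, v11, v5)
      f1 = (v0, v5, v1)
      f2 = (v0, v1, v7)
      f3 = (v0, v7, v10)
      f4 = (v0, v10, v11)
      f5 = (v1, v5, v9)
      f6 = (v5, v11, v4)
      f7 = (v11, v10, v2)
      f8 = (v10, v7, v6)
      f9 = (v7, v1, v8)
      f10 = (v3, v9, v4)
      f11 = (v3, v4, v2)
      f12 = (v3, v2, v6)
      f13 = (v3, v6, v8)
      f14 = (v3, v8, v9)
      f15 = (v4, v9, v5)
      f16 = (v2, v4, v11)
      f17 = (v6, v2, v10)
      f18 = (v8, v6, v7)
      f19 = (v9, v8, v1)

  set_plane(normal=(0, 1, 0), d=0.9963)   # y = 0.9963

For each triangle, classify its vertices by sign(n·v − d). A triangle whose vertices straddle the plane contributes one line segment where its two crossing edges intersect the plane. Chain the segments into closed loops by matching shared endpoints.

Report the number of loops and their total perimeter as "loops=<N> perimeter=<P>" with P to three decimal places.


Straddling triangles (8 of 20):
  (v0,v11,v5) [+--] → (-1.13363, 0.9963, 0.320071)–(-0.0978836, 0.9963, 1.35582)  len=1.4648
  (v0,v5,v1) [+-+] → (-0.0978836, 0.9963, 1.35582)–(0.0978836, 0.9963, 1.35582)  len=0.1958
  (v0,v1,v7) [++-] → (0.0978836, 0.9963, -1.35582)–(-0.0978836, 0.9963, -1.35582)  len=0.1958
  (v0,v7,v10) [+--] → (-0.0978836, 0.9963, -1.35582)–(-1.13363, 0.9963, -0.320071)  len=1.4648
  (v0,v10,v11) [+--] → (-1.13363, 0.9963, -0.320071)–(-1.13363, 0.9963, 0.320071)  len=0.6401
  (v1,v5,v9) [+--] → (0.0978836, 0.9963, 1.35582)–(1.13363, 0.9963, 0.320071)  len=1.4648
  (v7,v1,v8) [-+-] → (0.0978836, 0.9963, -1.35582)–(1.13363, 0.9963, -0.320071)  len=1.4648
  (v9,v8,v1) [--+] → (1.13363, 0.9963, -0.320071)–(1.13363, 0.9963, 0.320071)  len=0.6401

Chained into 1 loop(s):
  loop 1: 8 segments, perimeter = 7.5309
Total perimeter = 7.531

loops=1 perimeter=7.531


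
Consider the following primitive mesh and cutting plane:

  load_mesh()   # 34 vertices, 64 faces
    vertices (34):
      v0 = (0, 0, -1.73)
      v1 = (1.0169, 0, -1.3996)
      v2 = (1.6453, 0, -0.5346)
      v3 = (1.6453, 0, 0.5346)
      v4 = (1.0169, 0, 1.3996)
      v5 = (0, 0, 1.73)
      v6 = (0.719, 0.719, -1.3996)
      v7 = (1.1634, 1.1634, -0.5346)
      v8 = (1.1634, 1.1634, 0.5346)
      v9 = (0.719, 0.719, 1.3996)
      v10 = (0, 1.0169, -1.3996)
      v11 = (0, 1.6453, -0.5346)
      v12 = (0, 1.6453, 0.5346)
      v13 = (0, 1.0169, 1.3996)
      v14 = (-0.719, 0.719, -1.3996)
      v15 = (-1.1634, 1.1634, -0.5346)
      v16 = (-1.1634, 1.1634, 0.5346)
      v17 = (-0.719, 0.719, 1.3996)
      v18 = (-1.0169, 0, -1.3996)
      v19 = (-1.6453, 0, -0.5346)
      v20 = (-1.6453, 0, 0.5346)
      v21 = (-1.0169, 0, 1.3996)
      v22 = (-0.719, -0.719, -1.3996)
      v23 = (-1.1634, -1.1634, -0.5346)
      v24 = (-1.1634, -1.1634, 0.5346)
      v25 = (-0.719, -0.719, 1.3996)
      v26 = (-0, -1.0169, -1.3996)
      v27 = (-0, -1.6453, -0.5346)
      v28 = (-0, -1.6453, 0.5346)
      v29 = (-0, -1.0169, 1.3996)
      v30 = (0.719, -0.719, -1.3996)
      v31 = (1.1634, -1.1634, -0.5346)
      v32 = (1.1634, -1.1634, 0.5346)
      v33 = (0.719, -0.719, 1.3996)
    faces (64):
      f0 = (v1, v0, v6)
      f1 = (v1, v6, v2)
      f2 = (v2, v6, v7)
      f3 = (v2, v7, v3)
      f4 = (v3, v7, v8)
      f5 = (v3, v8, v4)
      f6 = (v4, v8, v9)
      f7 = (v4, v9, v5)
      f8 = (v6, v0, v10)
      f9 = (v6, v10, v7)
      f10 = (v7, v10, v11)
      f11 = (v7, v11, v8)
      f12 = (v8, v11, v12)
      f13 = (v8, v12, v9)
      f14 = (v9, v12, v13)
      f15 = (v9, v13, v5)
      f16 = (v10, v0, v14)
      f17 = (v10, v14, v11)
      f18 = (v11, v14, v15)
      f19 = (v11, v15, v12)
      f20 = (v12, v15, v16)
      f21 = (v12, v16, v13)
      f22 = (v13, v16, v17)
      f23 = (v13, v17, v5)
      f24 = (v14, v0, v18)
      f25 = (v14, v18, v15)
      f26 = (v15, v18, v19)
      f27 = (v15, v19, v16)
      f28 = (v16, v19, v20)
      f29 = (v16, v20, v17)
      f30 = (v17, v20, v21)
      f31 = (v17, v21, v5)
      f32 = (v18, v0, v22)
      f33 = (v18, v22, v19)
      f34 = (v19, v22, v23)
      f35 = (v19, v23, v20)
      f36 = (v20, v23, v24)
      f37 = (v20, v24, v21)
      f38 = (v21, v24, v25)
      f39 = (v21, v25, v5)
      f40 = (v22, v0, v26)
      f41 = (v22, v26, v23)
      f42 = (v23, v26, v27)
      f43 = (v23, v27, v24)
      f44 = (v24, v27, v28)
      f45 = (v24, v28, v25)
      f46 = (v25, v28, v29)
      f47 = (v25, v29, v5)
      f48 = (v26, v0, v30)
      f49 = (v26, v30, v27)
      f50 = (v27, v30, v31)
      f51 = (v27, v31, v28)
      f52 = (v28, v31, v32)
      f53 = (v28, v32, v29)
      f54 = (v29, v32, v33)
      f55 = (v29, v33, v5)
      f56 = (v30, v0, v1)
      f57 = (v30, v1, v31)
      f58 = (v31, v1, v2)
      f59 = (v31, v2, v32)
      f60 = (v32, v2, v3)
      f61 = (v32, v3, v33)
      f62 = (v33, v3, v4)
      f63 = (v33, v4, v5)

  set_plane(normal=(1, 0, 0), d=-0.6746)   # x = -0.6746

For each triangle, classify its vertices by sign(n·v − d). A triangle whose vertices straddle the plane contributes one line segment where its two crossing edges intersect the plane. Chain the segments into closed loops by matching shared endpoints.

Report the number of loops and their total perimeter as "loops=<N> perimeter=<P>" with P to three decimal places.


loops=1 perimeter=9.402

Straddling triangles (20 of 64):
  (v10,v0,v14) [++-] → (-0.6746, 0.6746, -1.42)–(-0.6746, 0.737396, -1.3996)  len=0.0660
  (v10,v14,v11) [+-+] → (-0.6746, 0.737396, -1.3996)–(-0.6746, 0.776201, -1.34618)  len=0.0660
  (v11,v14,v15) [+--] → (-0.6746, 0.776201, -1.34618)–(-0.6746, 1.36587, -0.5346)  len=1.0032
  (v11,v15,v12) [+-+] → (-0.6746, 1.36587, -0.5346)–(-0.6746, 1.36587, -0.0853779)  len=0.4492
  (v12,v15,v16) [+--] → (-0.6746, 1.36587, -0.0853779)–(-0.6746, 1.36587, 0.5346)  len=0.6200
  (v12,v16,v13) [+-+] → (-0.6746, 1.36587, 0.5346)–(-0.6746, 1.10185, 0.898028)  len=0.4492
  (v13,v16,v17) [+--] → (-0.6746, 1.10185, 0.898028)–(-0.6746, 0.737396, 1.3996)  len=0.6200
  (v13,v17,v5) [+-+] → (-0.6746, 0.737396, 1.3996)–(-0.6746, 0.6746, 1.42)  len=0.0660
  (v14,v0,v18) [-+-] → (-0.6746, 0.6746, -1.42)–(-0.6746, 0, -1.51082)  len=0.6807
  (v17,v21,v5) [--+] → (-0.6746, 0, 1.51082)–(-0.6746, 0.6746, 1.42)  len=0.6807
  (v18,v0,v22) [-+-] → (-0.6746, 0, -1.51082)–(-0.6746, -0.6746, -1.42)  len=0.6807
  (v21,v25,v5) [--+] → (-0.6746, -0.6746, 1.42)–(-0.6746, 0, 1.51082)  len=0.6807
  (v22,v0,v26) [-++] → (-0.6746, -0.6746, -1.42)–(-0.6746, -0.737396, -1.3996)  len=0.0660
  (v22,v26,v23) [-+-] → (-0.6746, -0.737396, -1.3996)–(-0.6746, -1.10185, -0.898028)  len=0.6200
  (v23,v26,v27) [-++] → (-0.6746, -1.10185, -0.898028)–(-0.6746, -1.36587, -0.5346)  len=0.4492
  (v23,v27,v24) [-+-] → (-0.6746, -1.36587, -0.5346)–(-0.6746, -1.36587, 0.0853779)  len=0.6200
  (v24,v27,v28) [-++] → (-0.6746, -1.36587, 0.0853779)–(-0.6746, -1.36587, 0.5346)  len=0.4492
  (v24,v28,v25) [-+-] → (-0.6746, -1.36587, 0.5346)–(-0.6746, -0.776201, 1.34618)  len=1.0032
  (v25,v28,v29) [-++] → (-0.6746, -0.776201, 1.34618)–(-0.6746, -0.737396, 1.3996)  len=0.0660
  (v25,v29,v5) [-++] → (-0.6746, -0.737396, 1.3996)–(-0.6746, -0.6746, 1.42)  len=0.0660

Chained into 1 loop(s):
  loop 1: 20 segments, perimeter = 9.4021
Total perimeter = 9.402


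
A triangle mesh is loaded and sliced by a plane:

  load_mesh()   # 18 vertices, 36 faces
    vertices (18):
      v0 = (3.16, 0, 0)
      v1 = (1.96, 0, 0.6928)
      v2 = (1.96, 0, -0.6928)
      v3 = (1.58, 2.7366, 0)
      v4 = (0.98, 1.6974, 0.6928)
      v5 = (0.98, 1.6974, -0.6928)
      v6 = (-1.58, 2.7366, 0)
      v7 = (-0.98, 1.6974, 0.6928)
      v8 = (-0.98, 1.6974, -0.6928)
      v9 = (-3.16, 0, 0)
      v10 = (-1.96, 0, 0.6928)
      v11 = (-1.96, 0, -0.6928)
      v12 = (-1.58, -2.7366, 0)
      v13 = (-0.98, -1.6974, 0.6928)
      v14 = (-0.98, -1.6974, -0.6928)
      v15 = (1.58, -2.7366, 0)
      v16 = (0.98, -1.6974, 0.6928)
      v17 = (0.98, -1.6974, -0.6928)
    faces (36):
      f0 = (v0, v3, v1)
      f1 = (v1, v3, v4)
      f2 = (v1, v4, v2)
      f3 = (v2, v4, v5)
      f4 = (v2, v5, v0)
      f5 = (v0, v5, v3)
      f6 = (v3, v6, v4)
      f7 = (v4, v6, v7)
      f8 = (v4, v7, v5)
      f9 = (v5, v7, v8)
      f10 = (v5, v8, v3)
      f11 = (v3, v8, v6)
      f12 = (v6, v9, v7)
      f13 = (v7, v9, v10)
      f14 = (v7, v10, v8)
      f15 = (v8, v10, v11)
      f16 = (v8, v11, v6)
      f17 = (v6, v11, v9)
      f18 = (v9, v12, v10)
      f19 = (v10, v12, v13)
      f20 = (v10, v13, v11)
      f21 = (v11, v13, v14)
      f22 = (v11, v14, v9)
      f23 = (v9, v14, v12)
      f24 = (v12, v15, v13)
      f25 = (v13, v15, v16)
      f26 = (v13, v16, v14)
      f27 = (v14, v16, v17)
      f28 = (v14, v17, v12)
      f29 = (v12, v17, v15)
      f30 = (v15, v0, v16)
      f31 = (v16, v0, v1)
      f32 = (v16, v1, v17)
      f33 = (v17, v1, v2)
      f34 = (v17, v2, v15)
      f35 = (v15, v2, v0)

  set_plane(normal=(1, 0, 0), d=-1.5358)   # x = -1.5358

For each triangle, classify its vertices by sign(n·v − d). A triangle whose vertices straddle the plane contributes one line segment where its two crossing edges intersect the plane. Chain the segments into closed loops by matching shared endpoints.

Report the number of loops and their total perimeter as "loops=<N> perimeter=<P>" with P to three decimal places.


Straddling triangles (16 of 36):
  (v3,v6,v4) [+-+] → (-1.5358, 2.7366, 0)–(-1.5358, 2.71866, 0.0119616)  len=0.0216
  (v4,v6,v7) [+-+] → (-1.5358, 2.71866, 0.0119616)–(-1.5358, 2.66005, 0.0510363)  len=0.0704
  (v3,v8,v6) [++-] → (-1.5358, 2.66005, -0.0510363)–(-1.5358, 2.7366, 0)  len=0.0920
  (v6,v9,v7) [--+] → (-1.5358, 1.26464, 0.516168)–(-1.5358, 2.66005, 0.0510363)  len=1.4709
  (v7,v9,v10) [+--] → (-1.5358, 1.26464, 0.516168)–(-1.5358, 0.734732, 0.6928)  len=0.5586
  (v7,v10,v8) [+-+] → (-1.5358, 0.734732, 0.6928)–(-1.5358, 0.734732, 0.0930331)  len=0.5998
  (v8,v10,v11) [+--] → (-1.5358, 0.734732, 0.0930331)–(-1.5358, 0.734732, -0.6928)  len=0.7858
  (v8,v11,v6) [+--] → (-1.5358, 0.734732, -0.6928)–(-1.5358, 2.66005, -0.0510363)  len=2.0295
  (v10,v12,v13) [--+] → (-1.5358, -2.66005, 0.0510363)–(-1.5358, -0.734732, 0.6928)  len=2.0295
  (v10,v13,v11) [-+-] → (-1.5358, -0.734732, 0.6928)–(-1.5358, -0.734732, -0.0930331)  len=0.7858
  (v11,v13,v14) [-++] → (-1.5358, -0.734732, -0.0930331)–(-1.5358, -0.734732, -0.6928)  len=0.5998
  (v11,v14,v9) [-+-] → (-1.5358, -0.734732, -0.6928)–(-1.5358, -1.26464, -0.516168)  len=0.5586
  (v9,v14,v12) [-+-] → (-1.5358, -1.26464, -0.516168)–(-1.5358, -2.66005, -0.0510363)  len=1.4709
  (v12,v15,v13) [-++] → (-1.5358, -2.7366, 0)–(-1.5358, -2.66005, 0.0510363)  len=0.0920
  (v14,v17,v12) [++-] → (-1.5358, -2.71866, -0.0119616)–(-1.5358, -2.66005, -0.0510363)  len=0.0704
  (v12,v17,v15) [-++] → (-1.5358, -2.71866, -0.0119616)–(-1.5358, -2.7366, 0)  len=0.0216

Chained into 2 loop(s):
  loop 1: 8 segments, perimeter = 5.6285
  loop 2: 8 segments, perimeter = 5.6285
Total perimeter = 11.257

loops=2 perimeter=11.257


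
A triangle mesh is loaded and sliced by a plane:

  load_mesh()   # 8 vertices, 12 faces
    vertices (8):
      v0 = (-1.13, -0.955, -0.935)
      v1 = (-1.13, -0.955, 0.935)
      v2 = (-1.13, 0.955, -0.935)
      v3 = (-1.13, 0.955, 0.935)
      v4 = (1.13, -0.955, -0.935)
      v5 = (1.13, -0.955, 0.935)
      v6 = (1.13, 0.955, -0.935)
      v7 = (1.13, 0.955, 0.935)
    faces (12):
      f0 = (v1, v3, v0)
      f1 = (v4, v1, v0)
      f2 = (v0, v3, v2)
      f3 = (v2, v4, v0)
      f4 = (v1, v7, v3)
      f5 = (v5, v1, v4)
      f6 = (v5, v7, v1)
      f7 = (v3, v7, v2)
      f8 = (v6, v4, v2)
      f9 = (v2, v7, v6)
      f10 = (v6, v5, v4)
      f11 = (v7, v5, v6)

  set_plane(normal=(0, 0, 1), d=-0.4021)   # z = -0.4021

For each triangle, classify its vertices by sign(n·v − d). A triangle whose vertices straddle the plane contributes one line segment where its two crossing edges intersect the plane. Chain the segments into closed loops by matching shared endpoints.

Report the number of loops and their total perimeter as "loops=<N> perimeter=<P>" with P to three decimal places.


Straddling triangles (8 of 12):
  (v1,v3,v0) [++-] → (-1.13, -0.410701, -0.4021)–(-1.13, -0.955, -0.4021)  len=0.5443
  (v4,v1,v0) [-+-] → (0.48596, -0.955, -0.4021)–(-1.13, -0.955, -0.4021)  len=1.6160
  (v0,v3,v2) [-+-] → (-1.13, -0.410701, -0.4021)–(-1.13, 0.955, -0.4021)  len=1.3657
  (v5,v1,v4) [++-] → (0.48596, -0.955, -0.4021)–(1.13, -0.955, -0.4021)  len=0.6440
  (v3,v7,v2) [++-] → (-0.48596, 0.955, -0.4021)–(-1.13, 0.955, -0.4021)  len=0.6440
  (v2,v7,v6) [-+-] → (-0.48596, 0.955, -0.4021)–(1.13, 0.955, -0.4021)  len=1.6160
  (v6,v5,v4) [-+-] → (1.13, 0.410701, -0.4021)–(1.13, -0.955, -0.4021)  len=1.3657
  (v7,v5,v6) [++-] → (1.13, 0.410701, -0.4021)–(1.13, 0.955, -0.4021)  len=0.5443

Chained into 1 loop(s):
  loop 1: 8 segments, perimeter = 8.3400
Total perimeter = 8.340

loops=1 perimeter=8.340


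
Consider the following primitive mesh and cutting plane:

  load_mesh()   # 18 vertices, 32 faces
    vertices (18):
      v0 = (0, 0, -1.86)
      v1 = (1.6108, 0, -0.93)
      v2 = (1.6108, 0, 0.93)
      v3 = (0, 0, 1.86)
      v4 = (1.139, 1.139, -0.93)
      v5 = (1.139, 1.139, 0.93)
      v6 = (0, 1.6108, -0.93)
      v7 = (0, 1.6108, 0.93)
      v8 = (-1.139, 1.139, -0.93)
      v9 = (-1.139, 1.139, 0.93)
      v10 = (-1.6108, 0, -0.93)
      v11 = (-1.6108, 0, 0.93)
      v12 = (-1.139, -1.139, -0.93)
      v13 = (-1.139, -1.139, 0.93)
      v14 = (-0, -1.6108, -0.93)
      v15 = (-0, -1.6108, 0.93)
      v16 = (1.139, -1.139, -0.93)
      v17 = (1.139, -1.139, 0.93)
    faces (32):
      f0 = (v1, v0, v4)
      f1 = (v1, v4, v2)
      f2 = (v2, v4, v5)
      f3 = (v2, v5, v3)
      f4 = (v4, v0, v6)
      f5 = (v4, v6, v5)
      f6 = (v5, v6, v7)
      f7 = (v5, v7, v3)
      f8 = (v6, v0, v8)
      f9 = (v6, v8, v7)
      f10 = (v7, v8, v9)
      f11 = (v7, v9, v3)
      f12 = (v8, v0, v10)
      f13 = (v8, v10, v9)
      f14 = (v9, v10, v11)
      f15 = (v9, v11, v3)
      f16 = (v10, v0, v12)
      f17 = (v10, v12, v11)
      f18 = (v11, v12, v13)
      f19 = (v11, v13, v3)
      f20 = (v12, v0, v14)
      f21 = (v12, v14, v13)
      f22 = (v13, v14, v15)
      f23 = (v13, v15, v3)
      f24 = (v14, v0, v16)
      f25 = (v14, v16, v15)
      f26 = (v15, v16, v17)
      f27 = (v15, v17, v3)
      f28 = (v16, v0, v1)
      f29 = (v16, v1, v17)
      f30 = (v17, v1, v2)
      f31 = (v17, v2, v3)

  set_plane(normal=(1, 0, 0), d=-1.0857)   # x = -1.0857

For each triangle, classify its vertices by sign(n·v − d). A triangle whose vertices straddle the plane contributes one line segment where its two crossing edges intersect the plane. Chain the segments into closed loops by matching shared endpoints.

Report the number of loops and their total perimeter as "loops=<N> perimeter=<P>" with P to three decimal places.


loops=1 perimeter=8.533

Straddling triangles (12 of 32):
  (v6,v0,v8) [++-] → (-1.0857, 1.0857, -0.97352)–(-1.0857, 1.16108, -0.93)  len=0.0870
  (v6,v8,v7) [+-+] → (-1.0857, 1.16108, -0.93)–(-1.0857, 1.16108, -0.84296)  len=0.0870
  (v7,v8,v9) [+--] → (-1.0857, 1.16108, -0.84296)–(-1.0857, 1.16108, 0.93)  len=1.7730
  (v7,v9,v3) [+-+] → (-1.0857, 1.16108, 0.93)–(-1.0857, 1.0857, 0.97352)  len=0.0870
  (v8,v0,v10) [-+-] → (-1.0857, 1.0857, -0.97352)–(-1.0857, 0, -1.23317)  len=1.1163
  (v9,v11,v3) [--+] → (-1.0857, 0, 1.23317)–(-1.0857, 1.0857, 0.97352)  len=1.1163
  (v10,v0,v12) [-+-] → (-1.0857, 0, -1.23317)–(-1.0857, -1.0857, -0.97352)  len=1.1163
  (v11,v13,v3) [--+] → (-1.0857, -1.0857, 0.97352)–(-1.0857, 0, 1.23317)  len=1.1163
  (v12,v0,v14) [-++] → (-1.0857, -1.0857, -0.97352)–(-1.0857, -1.16108, -0.93)  len=0.0870
  (v12,v14,v13) [-+-] → (-1.0857, -1.16108, -0.93)–(-1.0857, -1.16108, 0.84296)  len=1.7730
  (v13,v14,v15) [-++] → (-1.0857, -1.16108, 0.84296)–(-1.0857, -1.16108, 0.93)  len=0.0870
  (v13,v15,v3) [-++] → (-1.0857, -1.16108, 0.93)–(-1.0857, -1.0857, 0.97352)  len=0.0870

Chained into 1 loop(s):
  loop 1: 12 segments, perimeter = 8.5334
Total perimeter = 8.533


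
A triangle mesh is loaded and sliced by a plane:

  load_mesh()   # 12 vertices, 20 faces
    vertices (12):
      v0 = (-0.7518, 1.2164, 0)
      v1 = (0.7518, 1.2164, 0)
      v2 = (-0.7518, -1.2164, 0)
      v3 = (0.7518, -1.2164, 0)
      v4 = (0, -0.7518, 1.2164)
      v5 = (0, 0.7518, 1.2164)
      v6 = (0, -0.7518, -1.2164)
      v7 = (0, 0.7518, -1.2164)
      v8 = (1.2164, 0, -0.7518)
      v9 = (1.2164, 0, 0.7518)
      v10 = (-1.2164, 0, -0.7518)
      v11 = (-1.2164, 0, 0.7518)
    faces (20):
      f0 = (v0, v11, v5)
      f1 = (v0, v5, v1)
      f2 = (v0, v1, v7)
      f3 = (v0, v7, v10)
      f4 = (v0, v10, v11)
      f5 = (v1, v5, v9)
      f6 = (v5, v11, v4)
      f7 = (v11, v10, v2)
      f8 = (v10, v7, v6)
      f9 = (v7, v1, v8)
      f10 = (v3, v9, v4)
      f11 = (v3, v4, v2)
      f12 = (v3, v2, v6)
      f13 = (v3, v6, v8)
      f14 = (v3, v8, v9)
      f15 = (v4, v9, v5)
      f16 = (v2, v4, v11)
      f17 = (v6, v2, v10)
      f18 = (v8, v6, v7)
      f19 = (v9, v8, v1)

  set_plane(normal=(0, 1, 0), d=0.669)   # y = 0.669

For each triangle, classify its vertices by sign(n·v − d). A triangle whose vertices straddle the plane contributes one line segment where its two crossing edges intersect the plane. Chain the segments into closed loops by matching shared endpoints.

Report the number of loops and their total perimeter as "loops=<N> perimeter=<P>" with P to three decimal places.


loops=1 perimeter=6.605

Straddling triangles (10 of 20):
  (v0,v11,v5) [+-+] → (-0.960878, 0.669, 0.338322)–(-0.133969, 0.669, 1.16523)  len=1.1694
  (v0,v7,v10) [++-] → (-0.133969, 0.669, -1.16523)–(-0.960878, 0.669, -0.338322)  len=1.1694
  (v0,v10,v11) [+--] → (-0.960878, 0.669, -0.338322)–(-0.960878, 0.669, 0.338322)  len=0.6766
  (v1,v5,v9) [++-] → (0.133969, 0.669, 1.16523)–(0.960878, 0.669, 0.338322)  len=1.1694
  (v5,v11,v4) [+--] → (-0.133969, 0.669, 1.16523)–(0, 0.669, 1.2164)  len=0.1434
  (v10,v7,v6) [-+-] → (-0.133969, 0.669, -1.16523)–(0, 0.669, -1.2164)  len=0.1434
  (v7,v1,v8) [++-] → (0.960878, 0.669, -0.338322)–(0.133969, 0.669, -1.16523)  len=1.1694
  (v4,v9,v5) [--+] → (0.133969, 0.669, 1.16523)–(0, 0.669, 1.2164)  len=0.1434
  (v8,v6,v7) [--+] → (0, 0.669, -1.2164)–(0.133969, 0.669, -1.16523)  len=0.1434
  (v9,v8,v1) [--+] → (0.960878, 0.669, -0.338322)–(0.960878, 0.669, 0.338322)  len=0.6766

Chained into 1 loop(s):
  loop 1: 10 segments, perimeter = 6.6046
Total perimeter = 6.605


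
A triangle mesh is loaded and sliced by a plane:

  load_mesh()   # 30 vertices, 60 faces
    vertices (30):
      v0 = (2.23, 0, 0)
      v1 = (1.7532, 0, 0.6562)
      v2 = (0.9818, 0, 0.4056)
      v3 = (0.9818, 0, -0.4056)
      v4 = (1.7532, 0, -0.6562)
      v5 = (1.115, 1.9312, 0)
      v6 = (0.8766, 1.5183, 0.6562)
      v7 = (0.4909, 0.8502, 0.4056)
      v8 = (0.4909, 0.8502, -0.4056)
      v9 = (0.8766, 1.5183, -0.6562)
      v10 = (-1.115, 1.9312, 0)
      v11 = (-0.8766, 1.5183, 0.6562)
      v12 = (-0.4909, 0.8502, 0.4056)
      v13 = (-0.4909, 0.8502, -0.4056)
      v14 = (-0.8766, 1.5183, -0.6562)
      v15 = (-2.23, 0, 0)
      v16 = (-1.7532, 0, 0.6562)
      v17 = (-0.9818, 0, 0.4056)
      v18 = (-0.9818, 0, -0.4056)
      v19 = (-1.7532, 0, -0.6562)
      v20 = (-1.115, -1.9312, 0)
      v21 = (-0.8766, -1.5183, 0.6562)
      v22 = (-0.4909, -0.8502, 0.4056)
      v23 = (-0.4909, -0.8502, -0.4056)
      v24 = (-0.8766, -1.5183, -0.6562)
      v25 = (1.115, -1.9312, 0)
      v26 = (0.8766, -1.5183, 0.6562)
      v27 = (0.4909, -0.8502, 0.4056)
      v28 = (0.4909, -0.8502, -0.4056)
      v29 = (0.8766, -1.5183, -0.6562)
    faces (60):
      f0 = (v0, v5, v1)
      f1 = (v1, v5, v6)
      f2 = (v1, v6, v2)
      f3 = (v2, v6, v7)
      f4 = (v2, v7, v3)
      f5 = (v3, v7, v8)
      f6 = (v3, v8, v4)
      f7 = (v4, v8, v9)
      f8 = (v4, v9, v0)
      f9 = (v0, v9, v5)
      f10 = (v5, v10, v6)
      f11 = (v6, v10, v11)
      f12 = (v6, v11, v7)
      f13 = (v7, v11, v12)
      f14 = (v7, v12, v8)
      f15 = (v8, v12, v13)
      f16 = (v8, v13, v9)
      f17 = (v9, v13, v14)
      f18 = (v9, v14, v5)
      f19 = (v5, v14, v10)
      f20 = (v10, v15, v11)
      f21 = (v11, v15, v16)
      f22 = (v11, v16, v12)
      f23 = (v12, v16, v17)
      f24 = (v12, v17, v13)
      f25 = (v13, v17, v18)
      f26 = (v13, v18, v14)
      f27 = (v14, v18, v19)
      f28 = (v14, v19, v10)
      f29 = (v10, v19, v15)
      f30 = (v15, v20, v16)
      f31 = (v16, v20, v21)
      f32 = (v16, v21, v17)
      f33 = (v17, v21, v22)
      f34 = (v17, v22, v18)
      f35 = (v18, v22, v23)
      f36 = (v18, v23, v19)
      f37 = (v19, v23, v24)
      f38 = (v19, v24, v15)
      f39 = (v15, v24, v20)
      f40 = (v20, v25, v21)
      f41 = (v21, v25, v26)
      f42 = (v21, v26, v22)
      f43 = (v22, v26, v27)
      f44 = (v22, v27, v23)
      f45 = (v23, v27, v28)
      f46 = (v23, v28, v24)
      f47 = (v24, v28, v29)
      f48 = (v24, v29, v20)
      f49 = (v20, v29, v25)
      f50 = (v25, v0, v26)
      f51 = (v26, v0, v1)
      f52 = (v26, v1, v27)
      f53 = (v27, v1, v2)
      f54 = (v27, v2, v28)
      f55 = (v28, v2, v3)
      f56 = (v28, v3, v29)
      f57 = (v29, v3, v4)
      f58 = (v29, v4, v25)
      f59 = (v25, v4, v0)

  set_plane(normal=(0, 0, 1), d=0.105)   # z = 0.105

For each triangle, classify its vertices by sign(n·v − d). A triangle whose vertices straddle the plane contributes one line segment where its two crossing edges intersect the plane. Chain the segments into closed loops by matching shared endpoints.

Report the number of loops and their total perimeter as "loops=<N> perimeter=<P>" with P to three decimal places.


loops=2 perimeter=18.813

Straddling triangles (24 of 60):
  (v0,v5,v1) [--+] → (1.21712, 1.62218, 0.105)–(2.15371, 0, 0.105)  len=1.8731
  (v1,v5,v6) [+-+] → (1.21712, 1.62218, 0.105)–(1.07685, 1.86513, 0.105)  len=0.2805
  (v2,v7,v3) [++-] → (0.672809, 0.535148, 0.105)–(0.9818, 0, 0.105)  len=0.6179
  (v3,v7,v8) [-+-] → (0.672809, 0.535148, 0.105)–(0.4909, 0.8502, 0.105)  len=0.3638
  (v5,v10,v6) [--+] → (-0.79632, 1.86513, 0.105)–(1.07685, 1.86513, 0.105)  len=1.8732
  (v6,v10,v11) [+-+] → (-0.79632, 1.86513, 0.105)–(-1.07685, 1.86513, 0.105)  len=0.2805
  (v7,v12,v8) [++-] → (-0.127082, 0.8502, 0.105)–(0.4909, 0.8502, 0.105)  len=0.6180
  (v8,v12,v13) [-+-] → (-0.127082, 0.8502, 0.105)–(-0.4909, 0.8502, 0.105)  len=0.3638
  (v10,v15,v11) [--+] → (-2.01344, 0.242947, 0.105)–(-1.07685, 1.86513, 0.105)  len=1.8731
  (v11,v15,v16) [+-+] → (-2.01344, 0.242947, 0.105)–(-2.15371, 0, 0.105)  len=0.2805
  (v12,v17,v13) [++-] → (-0.799891, 0.315052, 0.105)–(-0.4909, 0.8502, 0.105)  len=0.6179
  (v13,v17,v18) [-+-] → (-0.799891, 0.315052, 0.105)–(-0.9818, 0, 0.105)  len=0.3638
  (v15,v20,v16) [--+] → (-1.21712, -1.62218, 0.105)–(-2.15371, 0, 0.105)  len=1.8731
  (v16,v20,v21) [+-+] → (-1.21712, -1.62218, 0.105)–(-1.07685, -1.86513, 0.105)  len=0.2805
  (v17,v22,v18) [++-] → (-0.672809, -0.535148, 0.105)–(-0.9818, 0, 0.105)  len=0.6179
  (v18,v22,v23) [-+-] → (-0.672809, -0.535148, 0.105)–(-0.4909, -0.8502, 0.105)  len=0.3638
  (v20,v25,v21) [--+] → (0.79632, -1.86513, 0.105)–(-1.07685, -1.86513, 0.105)  len=1.8732
  (v21,v25,v26) [+-+] → (0.79632, -1.86513, 0.105)–(1.07685, -1.86513, 0.105)  len=0.2805
  (v22,v27,v23) [++-] → (0.127082, -0.8502, 0.105)–(-0.4909, -0.8502, 0.105)  len=0.6180
  (v23,v27,v28) [-+-] → (0.127082, -0.8502, 0.105)–(0.4909, -0.8502, 0.105)  len=0.3638
  (v25,v0,v26) [--+] → (2.01344, -0.242947, 0.105)–(1.07685, -1.86513, 0.105)  len=1.8731
  (v26,v0,v1) [+-+] → (2.01344, -0.242947, 0.105)–(2.15371, 0, 0.105)  len=0.2805
  (v27,v2,v28) [++-] → (0.799891, -0.315052, 0.105)–(0.4909, -0.8502, 0.105)  len=0.6179
  (v28,v2,v3) [-+-] → (0.799891, -0.315052, 0.105)–(0.9818, 0, 0.105)  len=0.3638

Chained into 2 loop(s):
  loop 1: 12 segments, perimeter = 12.9221
  loop 2: 12 segments, perimeter = 5.8906
Total perimeter = 18.813
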